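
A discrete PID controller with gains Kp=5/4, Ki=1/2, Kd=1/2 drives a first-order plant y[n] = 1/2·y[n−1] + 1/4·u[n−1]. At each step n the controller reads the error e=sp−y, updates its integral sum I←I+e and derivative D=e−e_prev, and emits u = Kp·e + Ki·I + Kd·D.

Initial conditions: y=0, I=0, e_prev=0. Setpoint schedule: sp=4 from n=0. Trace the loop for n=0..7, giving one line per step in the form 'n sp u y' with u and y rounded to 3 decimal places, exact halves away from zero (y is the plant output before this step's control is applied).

(exact arithmetic carried between steps; '≈' marks a value shown rounded to 6 d.p. or computed from one; I and e_prev carry over from the previous line; the table rounds u and y to 3 d.p., halves away from zero)
n=0: y=0, sp=4, e=sp−y=4; I=4, D=e−e_prev=4; u=5/4·4+1/2·4+1/2·4=9; next y=1/2·0+1/4·9=2.25
n=1: y=2.25, sp=4, e=sp−y=1.75; I=5.75, D=e−e_prev=-2.25; u=5/4·1.75+1/2·5.75+1/2·(-2.25)=3.9375; next y=1/2·2.25+1/4·3.9375=2.109375
n=2: y=2.109375, sp=4, e=sp−y=1.890625; I=7.640625, D=e−e_prev=0.140625; u=5/4·1.890625+1/2·7.640625+1/2·0.140625≈6.253906; next y=1/2·2.109375+1/4·6.253906≈2.618164
n=3: y≈2.618164, sp=4, e=sp−y≈1.381836; I≈9.022461, D=e−e_prev≈-0.508789; u=5/4·1.381836+1/2·9.022461+1/2·(-0.508789)≈5.984131; next y=1/2·2.618164+1/4·5.984131≈2.805115
n=4: y≈2.805115, sp=4, e=sp−y≈1.194885; I≈10.217346, D=e−e_prev≈-0.186951; u=5/4·1.194885+1/2·10.217346+1/2·(-0.186951)≈6.508804; next y=1/2·2.805115+1/4·6.508804≈3.029758
n=5: y≈3.029758, sp=4, e=sp−y≈0.970242; I≈11.187588, D=e−e_prev≈-0.224644; u=5/4·0.970242+1/2·11.187588+1/2·(-0.224644)≈6.694274; next y=1/2·3.029758+1/4·6.694274≈3.188448
n=6: y≈3.188448, sp=4, e=sp−y≈0.811552; I≈11.999140, D=e−e_prev≈-0.158689; u=5/4·0.811552+1/2·11.999140+1/2·(-0.158689)≈6.934666; next y=1/2·3.188448+1/4·6.934666≈3.327890
n=7: y≈3.327890, sp=4, e=sp−y≈0.672110; I≈12.671250, D=e−e_prev≈-0.139443; u=5/4·0.672110+1/2·12.671250+1/2·(-0.139443)≈7.106041; next y=1/2·3.327890+1/4·7.106041≈3.440455

0 4 9.000 0.000
1 4 3.938 2.250
2 4 6.254 2.109
3 4 5.984 2.618
4 4 6.509 2.805
5 4 6.694 3.030
6 4 6.935 3.188
7 4 7.106 3.328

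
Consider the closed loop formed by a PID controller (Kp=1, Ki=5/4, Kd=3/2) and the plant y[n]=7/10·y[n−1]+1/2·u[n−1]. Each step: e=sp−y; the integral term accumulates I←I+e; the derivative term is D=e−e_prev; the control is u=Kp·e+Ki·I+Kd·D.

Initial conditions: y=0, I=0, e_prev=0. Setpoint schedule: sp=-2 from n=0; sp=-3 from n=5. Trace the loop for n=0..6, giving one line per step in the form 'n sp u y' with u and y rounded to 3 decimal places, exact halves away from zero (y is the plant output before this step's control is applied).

0 -2 -7.500 0.000
1 -2 7.063 -3.750
2 -2 -13.836 0.906
3 -2 16.478 -6.284
4 -2 -26.917 3.840
5 -3 32.008 -10.770
6 -3 -50.827 8.465

(exact arithmetic carried between steps; '≈' marks a value shown rounded to 6 d.p. or computed from one; I and e_prev carry over from the previous line; the table rounds u and y to 3 d.p., halves away from zero)
n=0: y=0, sp=-2, e=sp−y=-2; I=-2, D=e−e_prev=-2; u=1·(-2)+5/4·(-2)+3/2·(-2)=-7.5; next y=7/10·0+1/2·(-7.5)=-3.75
n=1: y=-3.75, sp=-2, e=sp−y=1.75; I=-0.25, D=e−e_prev=3.75; u=1·1.75+5/4·(-0.25)+3/2·3.75=7.0625; next y=7/10·(-3.75)+1/2·7.0625=0.90625
n=2: y=0.90625, sp=-2, e=sp−y=-2.90625; I=-3.15625, D=e−e_prev=-4.65625; u=1·(-2.90625)+5/4·(-3.15625)+3/2·(-4.65625)≈-13.835938; next y=7/10·0.90625+1/2·(-13.835938)≈-6.283594
n=3: y≈-6.283594, sp=-2, e=sp−y≈4.283594; I≈1.127344, D=e−e_prev≈7.189844; u=1·4.283594+5/4·1.127344+3/2·7.189844≈16.477539; next y=7/10·(-6.283594)+1/2·16.477539≈3.840254
n=4: y≈3.840254, sp=-2, e=sp−y≈-5.840254; I≈-4.712910, D=e−e_prev≈-10.123848; u=1·(-5.840254)+5/4·(-4.712910)+3/2·(-10.123848)≈-26.917163; next y=7/10·3.840254+1/2·(-26.917163)≈-10.770404
n=5: y≈-10.770404, sp=-3, e=sp−y≈7.770404; I≈3.057494, D=e−e_prev≈13.610658; u=1·7.770404+5/4·3.057494+3/2·13.610658≈32.008257; next y=7/10·(-10.770404)+1/2·32.008257≈8.464846
n=6: y≈8.464846, sp=-3, e=sp−y≈-11.464846; I≈-8.407352, D=e−e_prev≈-19.235250; u=1·(-11.464846)+5/4·(-8.407352)+3/2·(-19.235250)≈-50.826911; next y=7/10·8.464846+1/2·(-50.826911)≈-19.488063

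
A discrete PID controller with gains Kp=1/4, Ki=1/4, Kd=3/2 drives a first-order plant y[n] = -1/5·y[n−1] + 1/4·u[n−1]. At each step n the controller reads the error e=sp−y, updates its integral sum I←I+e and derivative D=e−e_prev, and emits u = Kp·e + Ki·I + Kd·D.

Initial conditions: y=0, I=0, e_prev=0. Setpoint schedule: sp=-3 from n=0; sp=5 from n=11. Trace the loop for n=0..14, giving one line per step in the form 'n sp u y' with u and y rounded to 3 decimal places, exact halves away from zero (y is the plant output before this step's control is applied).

0 -3 -6.000 0.000
1 -3 0.750 -1.500
2 -3 -5.850 0.488
3 -3 0.354 -1.560
4 -3 -6.998 0.401
5 -3 -0.447 -1.830
6 -3 -8.252 0.254
7 -3 -1.204 -2.114
8 -3 -9.449 0.122
9 -3 -1.859 -2.387
10 -3 -10.574 0.013
11 5 13.589 -2.646
12 5 -13.632 3.926
13 5 12.734 -4.193
14 5 -13.578 4.022

(exact arithmetic carried between steps; '≈' marks a value shown rounded to 6 d.p. or computed from one; I and e_prev carry over from the previous line; the table rounds u and y to 3 d.p., halves away from zero)
n=0: y=0, sp=-3, e=sp−y=-3; I=-3, D=e−e_prev=-3; u=1/4·(-3)+1/4·(-3)+3/2·(-3)=-6; next y=-1/5·0+1/4·(-6)=-1.5
n=1: y=-1.5, sp=-3, e=sp−y=-1.5; I=-4.5, D=e−e_prev=1.5; u=1/4·(-1.5)+1/4·(-4.5)+3/2·1.5=0.75; next y=-1/5·(-1.5)+1/4·0.75=0.4875
n=2: y=0.4875, sp=-3, e=sp−y=-3.4875; I=-7.9875, D=e−e_prev=-1.9875; u=1/4·(-3.4875)+1/4·(-7.9875)+3/2·(-1.9875)=-5.85; next y=-1/5·0.4875+1/4·(-5.85)=-1.56
n=3: y=-1.56, sp=-3, e=sp−y=-1.44; I=-9.4275, D=e−e_prev=2.0475; u=1/4·(-1.44)+1/4·(-9.4275)+3/2·2.0475=0.354375; next y=-1/5·(-1.56)+1/4·0.354375≈0.400594
n=4: y≈0.400594, sp=-3, e=sp−y≈-3.400594; I≈-12.828094, D=e−e_prev≈-1.960594; u=1/4·(-3.400594)+1/4·(-12.828094)+3/2·(-1.960594)≈-6.998063; next y=-1/5·0.400594+1/4·(-6.998063)≈-1.829634
n=5: y≈-1.829634, sp=-3, e=sp−y≈-1.170366; I≈-13.998459, D=e−e_prev≈2.230228; u=1/4·(-1.170366)+1/4·(-13.998459)+3/2·2.230228≈-0.446864; next y=-1/5·(-1.829634)+1/4·(-0.446864)≈0.254211
n=6: y≈0.254211, sp=-3, e=sp−y≈-3.254211; I≈-17.252670, D=e−e_prev≈-2.083845; u=1/4·(-3.254211)+1/4·(-17.252670)+3/2·(-2.083845)≈-8.252488; next y=-1/5·0.254211+1/4·(-8.252488)≈-2.113964
n=7: y≈-2.113964, sp=-3, e=sp−y≈-0.886036; I≈-18.138706, D=e−e_prev≈2.368175; u=1/4·(-0.886036)+1/4·(-18.138706)+3/2·2.368175≈-1.203923; next y=-1/5·(-2.113964)+1/4·(-1.203923)≈0.121812
n=8: y≈0.121812, sp=-3, e=sp−y≈-3.121812; I≈-21.260518, D=e−e_prev≈-2.235776; u=1/4·(-3.121812)+1/4·(-21.260518)+3/2·(-2.235776)≈-9.449247; next y=-1/5·0.121812+1/4·(-9.449247)≈-2.386674
n=9: y≈-2.386674, sp=-3, e=sp−y≈-0.613326; I≈-21.873844, D=e−e_prev≈2.508486; u=1/4·(-0.613326)+1/4·(-21.873844)+3/2·2.508486≈-1.859063; next y=-1/5·(-2.386674)+1/4·(-1.859063)≈0.012569
n=10: y≈0.012569, sp=-3, e=sp−y≈-3.012569; I≈-24.886413, D=e−e_prev≈-2.399243; u=1/4·(-3.012569)+1/4·(-24.886413)+3/2·(-2.399243)≈-10.573610; next y=-1/5·0.012569+1/4·(-10.573610)≈-2.645916
n=11: y≈-2.645916, sp=5, e=sp−y≈7.645916; I≈-17.240497, D=e−e_prev≈10.658486; u=1/4·7.645916+1/4·(-17.240497)+3/2·10.658486≈13.589083; next y=-1/5·(-2.645916)+1/4·13.589083≈3.926454
n=12: y≈3.926454, sp=5, e=sp−y≈1.073546; I≈-16.166951, D=e−e_prev≈-6.572371; u=1/4·1.073546+1/4·(-16.166951)+3/2·(-6.572371)≈-13.631907; next y=-1/5·3.926454+1/4·(-13.631907)≈-4.193268
n=13: y≈-4.193268, sp=5, e=sp−y≈9.193268; I≈-6.973683, D=e−e_prev≈8.119722; u=1/4·9.193268+1/4·(-6.973683)+3/2·8.119722≈12.734479; next y=-1/5·(-4.193268)+1/4·12.734479≈4.022273
n=14: y≈4.022273, sp=5, e=sp−y≈0.977727; I≈-5.995956, D=e−e_prev≈-8.215541; u=1/4·0.977727+1/4·(-5.995956)+3/2·(-8.215541)≈-13.577868; next y=-1/5·4.022273+1/4·(-13.577868)≈-4.198922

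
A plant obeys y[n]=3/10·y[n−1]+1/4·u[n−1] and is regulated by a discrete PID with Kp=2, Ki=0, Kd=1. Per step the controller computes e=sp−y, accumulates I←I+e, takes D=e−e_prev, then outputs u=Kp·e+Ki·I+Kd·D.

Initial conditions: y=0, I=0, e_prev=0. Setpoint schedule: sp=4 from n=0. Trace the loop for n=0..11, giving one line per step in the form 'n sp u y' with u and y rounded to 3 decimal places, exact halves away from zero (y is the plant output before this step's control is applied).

(exact arithmetic carried between steps; '≈' marks a value shown rounded to 6 d.p. or computed from one; I and e_prev carry over from the previous line; the table rounds u and y to 3 d.p., halves away from zero)
n=0: y=0, sp=4, e=sp−y=4; I=4, D=e−e_prev=4; u=2·4+0·4+1·4=12; next y=3/10·0+1/4·12=3
n=1: y=3, sp=4, e=sp−y=1; I=5, D=e−e_prev=-3; u=2·1+0·5+1·(-3)=-1; next y=3/10·3+1/4·(-1)=0.65
n=2: y=0.65, sp=4, e=sp−y=3.35; I=8.35, D=e−e_prev=2.35; u=2·3.35+0·8.35+1·2.35=9.05; next y=3/10·0.65+1/4·9.05=2.4575
n=3: y=2.4575, sp=4, e=sp−y=1.5425; I=9.8925, D=e−e_prev=-1.8075; u=2·1.5425+0·9.8925+1·(-1.8075)=1.2775; next y=3/10·2.4575+1/4·1.2775=1.056625
n=4: y=1.056625, sp=4, e=sp−y=2.943375; I=12.835875, D=e−e_prev=1.400875; u=2·2.943375+0·12.835875+1·1.400875=7.287625; next y=3/10·1.056625+1/4·7.287625≈2.138894
n=5: y≈2.138894, sp=4, e=sp−y≈1.861106; I≈14.696981, D=e−e_prev≈-1.082269; u=2·1.861106+0·14.696981+1·(-1.082269)≈2.639944; next y=3/10·2.138894+1/4·2.639944≈1.301654
n=6: y≈1.301654, sp=4, e=sp−y≈2.698346; I≈17.395327, D=e−e_prev≈0.837240; u=2·2.698346+0·17.395327+1·0.837240≈6.233932; next y=3/10·1.301654+1/4·6.233932≈1.948979
n=7: y≈1.948979, sp=4, e=sp−y≈2.051021; I≈19.446348, D=e−e_prev≈-0.647325; u=2·2.051021+0·19.446348+1·(-0.647325)≈3.454717; next y=3/10·1.948979+1/4·3.454717≈1.448373
n=8: y≈1.448373, sp=4, e=sp−y≈2.551627; I≈21.997975, D=e−e_prev≈0.500606; u=2·2.551627+0·21.997975+1·0.500606≈5.603860; next y=3/10·1.448373+1/4·5.603860≈1.835477
n=9: y≈1.835477, sp=4, e=sp−y≈2.164523; I≈24.162498, D=e−e_prev≈-0.387104; u=2·2.164523+0·24.162498+1·(-0.387104)≈3.941942; next y=3/10·1.835477+1/4·3.941942≈1.536129
n=10: y≈1.536129, sp=4, e=sp−y≈2.463871; I≈26.626370, D=e−e_prev≈0.299348; u=2·2.463871+0·26.626370+1·0.299348≈5.227091; next y=3/10·1.536129+1/4·5.227091≈1.767611
n=11: y≈1.767611, sp=4, e=sp−y≈2.232389; I≈28.858758, D=e−e_prev≈-0.231483; u=2·2.232389+0·28.858758+1·(-0.231483)≈4.233294; next y=3/10·1.767611+1/4·4.233294≈1.588607

0 4 12.000 0.000
1 4 -1.000 3.000
2 4 9.050 0.650
3 4 1.278 2.458
4 4 7.288 1.057
5 4 2.640 2.139
6 4 6.234 1.302
7 4 3.455 1.949
8 4 5.604 1.448
9 4 3.942 1.835
10 4 5.227 1.536
11 4 4.233 1.768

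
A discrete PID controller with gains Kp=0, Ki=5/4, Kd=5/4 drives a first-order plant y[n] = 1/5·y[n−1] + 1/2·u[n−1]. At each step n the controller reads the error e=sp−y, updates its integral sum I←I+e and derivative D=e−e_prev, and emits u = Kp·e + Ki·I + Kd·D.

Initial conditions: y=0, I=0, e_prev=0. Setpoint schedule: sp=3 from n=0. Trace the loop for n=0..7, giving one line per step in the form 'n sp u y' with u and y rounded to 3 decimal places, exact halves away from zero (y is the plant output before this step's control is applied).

0 3 7.500 0.000
1 3 -1.875 3.750
2 3 11.719 -0.188
3 3 -4.242 5.822
4 3 16.689 -0.957
5 3 -9.613 8.153
6 3 23.655 -3.176
7 3 -18.707 11.192

(exact arithmetic carried between steps; '≈' marks a value shown rounded to 6 d.p. or computed from one; I and e_prev carry over from the previous line; the table rounds u and y to 3 d.p., halves away from zero)
n=0: y=0, sp=3, e=sp−y=3; I=3, D=e−e_prev=3; u=0·3+5/4·3+5/4·3=7.5; next y=1/5·0+1/2·7.5=3.75
n=1: y=3.75, sp=3, e=sp−y=-0.75; I=2.25, D=e−e_prev=-3.75; u=0·(-0.75)+5/4·2.25+5/4·(-3.75)=-1.875; next y=1/5·3.75+1/2·(-1.875)=-0.1875
n=2: y=-0.1875, sp=3, e=sp−y=3.1875; I=5.4375, D=e−e_prev=3.9375; u=0·3.1875+5/4·5.4375+5/4·3.9375=11.71875; next y=1/5·(-0.1875)+1/2·11.71875=5.821875
n=3: y=5.821875, sp=3, e=sp−y=-2.821875; I=2.615625, D=e−e_prev=-6.009375; u=0·(-2.821875)+5/4·2.615625+5/4·(-6.009375)≈-4.242188; next y=1/5·5.821875+1/2·(-4.242188)≈-0.956719
n=4: y≈-0.956719, sp=3, e=sp−y≈3.956719; I≈6.572344, D=e−e_prev≈6.778594; u=0·3.956719+5/4·6.572344+5/4·6.778594≈16.688672; next y=1/5·(-0.956719)+1/2·16.688672≈8.152992
n=5: y≈8.152992, sp=3, e=sp−y≈-5.152992; I≈1.419352, D=e−e_prev≈-9.109711; u=0·(-5.152992)+5/4·1.419352+5/4·(-9.109711)≈-9.612949; next y=1/5·8.152992+1/2·(-9.612949)≈-3.175876
n=6: y≈-3.175876, sp=3, e=sp−y≈6.175876; I≈7.595228, D=e−e_prev≈11.328868; u=0·6.175876+5/4·7.595228+5/4·11.328868≈23.655120; next y=1/5·(-3.175876)+1/2·23.655120≈11.192385
n=7: y≈11.192385, sp=3, e=sp−y≈-8.192385; I≈-0.597157, D=e−e_prev≈-14.368261; u=0·(-8.192385)+5/4·(-0.597157)+5/4·(-14.368261)≈-18.706773; next y=1/5·11.192385+1/2·(-18.706773)≈-7.114909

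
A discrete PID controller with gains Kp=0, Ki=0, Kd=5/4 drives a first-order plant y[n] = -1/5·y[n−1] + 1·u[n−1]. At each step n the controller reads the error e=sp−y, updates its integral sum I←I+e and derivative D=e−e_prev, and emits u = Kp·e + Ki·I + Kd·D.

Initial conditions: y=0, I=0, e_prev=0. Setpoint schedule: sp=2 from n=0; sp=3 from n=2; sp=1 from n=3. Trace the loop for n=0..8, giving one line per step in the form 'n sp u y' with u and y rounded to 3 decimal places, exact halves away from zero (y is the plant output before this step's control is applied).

(exact arithmetic carried between steps; '≈' marks a value shown rounded to 6 d.p. or computed from one; I and e_prev carry over from the previous line; the table rounds u and y to 3 d.p., halves away from zero)
n=0: y=0, sp=2, e=sp−y=2; I=2, D=e−e_prev=2; u=0·2+0·2+5/4·2=2.5; next y=-1/5·0+1·2.5=2.5
n=1: y=2.5, sp=2, e=sp−y=-0.5; I=1.5, D=e−e_prev=-2.5; u=0·(-0.5)+0·1.5+5/4·(-2.5)=-3.125; next y=-1/5·2.5+1·(-3.125)=-3.625
n=2: y=-3.625, sp=3, e=sp−y=6.625; I=8.125, D=e−e_prev=7.125; u=0·6.625+0·8.125+5/4·7.125=8.90625; next y=-1/5·(-3.625)+1·8.90625=9.63125
n=3: y=9.63125, sp=1, e=sp−y=-8.63125; I=-0.50625, D=e−e_prev=-15.25625; u=0·(-8.63125)+0·(-0.50625)+5/4·(-15.25625)≈-19.070313; next y=-1/5·9.63125+1·(-19.070313)≈-20.996563
n=4: y≈-20.996563, sp=1, e=sp−y≈21.996563; I≈21.490313, D=e−e_prev≈30.627813; u=0·21.996563+0·21.490313+5/4·30.627813≈38.284766; next y=-1/5·(-20.996563)+1·38.284766≈42.484078
n=5: y≈42.484078, sp=1, e=sp−y≈-41.484078; I≈-19.993766, D=e−e_prev≈-63.480641; u=0·(-41.484078)+0·(-19.993766)+5/4·(-63.480641)≈-79.350801; next y=-1/5·42.484078+1·(-79.350801)≈-87.847616
n=6: y≈-87.847616, sp=1, e=sp−y≈88.847616; I≈68.853851, D=e−e_prev≈130.331695; u=0·88.847616+0·68.853851+5/4·130.331695≈162.914618; next y=-1/5·(-87.847616)+1·162.914618≈180.484141
n=7: y≈180.484141, sp=1, e=sp−y≈-179.484141; I≈-110.630291, D=e−e_prev≈-268.331758; u=0·(-179.484141)+0·(-110.630291)+5/4·(-268.331758)≈-335.414697; next y=-1/5·180.484141+1·(-335.414697)≈-371.511526
n=8: y≈-371.511526, sp=1, e=sp−y≈372.511526; I≈261.881235, D=e−e_prev≈551.995667; u=0·372.511526+0·261.881235+5/4·551.995667≈689.994584; next y=-1/5·(-371.511526)+1·689.994584≈764.296889

0 2 2.500 0.000
1 2 -3.125 2.500
2 3 8.906 -3.625
3 1 -19.070 9.631
4 1 38.285 -20.997
5 1 -79.351 42.484
6 1 162.915 -87.848
7 1 -335.415 180.484
8 1 689.995 -371.512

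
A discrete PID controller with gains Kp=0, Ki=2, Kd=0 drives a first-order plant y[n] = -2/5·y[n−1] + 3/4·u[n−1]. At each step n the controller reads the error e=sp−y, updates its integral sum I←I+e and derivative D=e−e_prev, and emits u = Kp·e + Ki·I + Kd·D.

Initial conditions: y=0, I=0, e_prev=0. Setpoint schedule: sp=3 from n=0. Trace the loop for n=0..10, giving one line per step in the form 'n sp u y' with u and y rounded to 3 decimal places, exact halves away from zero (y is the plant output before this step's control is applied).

0 3 6.000 0.000
1 3 3.000 4.500
2 3 8.100 0.450
3 3 2.310 5.895
4 3 9.561 -0.626
5 3 0.719 7.421
6 3 11.577 -2.429
7 3 -1.732 9.655
8 3 14.590 -5.161
9 3 -5.423 13.006
10 3 19.117 -9.270

(exact arithmetic carried between steps; '≈' marks a value shown rounded to 6 d.p. or computed from one; I and e_prev carry over from the previous line; the table rounds u and y to 3 d.p., halves away from zero)
n=0: y=0, sp=3, e=sp−y=3; I=3, D=e−e_prev=3; u=0·3+2·3+0·3=6; next y=-2/5·0+3/4·6=4.5
n=1: y=4.5, sp=3, e=sp−y=-1.5; I=1.5, D=e−e_prev=-4.5; u=0·(-1.5)+2·1.5+0·(-4.5)=3; next y=-2/5·4.5+3/4·3=0.45
n=2: y=0.45, sp=3, e=sp−y=2.55; I=4.05, D=e−e_prev=4.05; u=0·2.55+2·4.05+0·4.05=8.1; next y=-2/5·0.45+3/4·8.1=5.895
n=3: y=5.895, sp=3, e=sp−y=-2.895; I=1.155, D=e−e_prev=-5.445; u=0·(-2.895)+2·1.155+0·(-5.445)=2.31; next y=-2/5·5.895+3/4·2.31=-0.6255
n=4: y=-0.6255, sp=3, e=sp−y=3.6255; I=4.7805, D=e−e_prev=6.5205; u=0·3.6255+2·4.7805+0·6.5205=9.561; next y=-2/5·(-0.6255)+3/4·9.561=7.42095
n=5: y=7.42095, sp=3, e=sp−y=-4.42095; I=0.35955, D=e−e_prev=-8.04645; u=0·(-4.42095)+2·0.35955+0·(-8.04645)=0.7191; next y=-2/5·7.42095+3/4·0.7191=-2.429055
n=6: y=-2.429055, sp=3, e=sp−y=5.429055; I=5.788605, D=e−e_prev=9.850005; u=0·5.429055+2·5.788605+0·9.850005=11.57721; next y=-2/5·(-2.429055)+3/4·11.57721≈9.654530
n=7: y≈9.654530, sp=3, e=sp−y≈-6.654530; I≈-0.865925, D=e−e_prev≈-12.083585; u=0·(-6.654530)+2·(-0.865925)+0·(-12.083585)≈-1.731849; next y=-2/5·9.654530+3/4·(-1.731849)≈-5.160699
n=8: y≈-5.160699, sp=3, e=sp−y≈8.160699; I≈7.294774, D=e−e_prev≈14.815228; u=0·8.160699+2·7.294774+0·14.815228≈14.589548; next y=-2/5·(-5.160699)+3/4·14.589548≈13.006440
n=9: y≈13.006440, sp=3, e=sp−y≈-10.006440; I≈-2.711666, D=e−e_prev≈-18.167139; u=0·(-10.006440)+2·(-2.711666)+0·(-18.167139)≈-5.423333; next y=-2/5·13.006440+3/4·(-5.423333)≈-9.270076
n=10: y≈-9.270076, sp=3, e=sp−y≈12.270076; I≈9.558409, D=e−e_prev≈22.276516; u=0·12.270076+2·9.558409+0·22.276516≈19.116819; next y=-2/5·(-9.270076)+3/4·19.116819≈18.045644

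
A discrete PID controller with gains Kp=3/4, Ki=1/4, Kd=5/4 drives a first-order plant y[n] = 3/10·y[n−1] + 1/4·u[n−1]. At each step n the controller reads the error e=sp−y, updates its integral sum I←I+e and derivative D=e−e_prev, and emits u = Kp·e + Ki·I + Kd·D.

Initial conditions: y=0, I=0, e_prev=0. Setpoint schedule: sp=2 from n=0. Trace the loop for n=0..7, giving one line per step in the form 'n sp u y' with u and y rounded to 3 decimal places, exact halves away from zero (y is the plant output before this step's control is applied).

0 2 4.500 0.000
1 2 -0.031 1.125
2 2 3.383 0.330
3 2 1.423 0.945
4 2 3.143 0.639
5 2 2.340 0.977
6 2 3.242 0.878
7 2 2.958 1.074

(exact arithmetic carried between steps; '≈' marks a value shown rounded to 6 d.p. or computed from one; I and e_prev carry over from the previous line; the table rounds u and y to 3 d.p., halves away from zero)
n=0: y=0, sp=2, e=sp−y=2; I=2, D=e−e_prev=2; u=3/4·2+1/4·2+5/4·2=4.5; next y=3/10·0+1/4·4.5=1.125
n=1: y=1.125, sp=2, e=sp−y=0.875; I=2.875, D=e−e_prev=-1.125; u=3/4·0.875+1/4·2.875+5/4·(-1.125)=-0.03125; next y=3/10·1.125+1/4·(-0.03125)≈0.329688
n=2: y≈0.329688, sp=2, e=sp−y≈1.670313; I≈4.545313, D=e−e_prev≈0.795313; u=3/4·1.670313+1/4·4.545313+5/4·0.795313≈3.383203; next y=3/10·0.329688+1/4·3.383203≈0.944707
n=3: y≈0.944707, sp=2, e=sp−y≈1.055293; I≈5.600605, D=e−e_prev≈-0.615020; u=3/4·1.055293+1/4·5.600605+5/4·(-0.615020)≈1.422847; next y=3/10·0.944707+1/4·1.422847≈0.639124
n=4: y≈0.639124, sp=2, e=sp−y≈1.360876; I≈6.961482, D=e−e_prev≈0.305583; u=3/4·1.360876+1/4·6.961482+5/4·0.305583≈3.143007; next y=3/10·0.639124+1/4·3.143007≈0.977489
n=5: y≈0.977489, sp=2, e=sp−y≈1.022511; I≈7.983993, D=e−e_prev≈-0.338365; u=3/4·1.022511+1/4·7.983993+5/4·(-0.338365)≈2.339925; next y=3/10·0.977489+1/4·2.339925≈0.878228
n=6: y≈0.878228, sp=2, e=sp−y≈1.121772; I≈9.105765, D=e−e_prev≈0.099261; u=3/4·1.121772+1/4·9.105765+5/4·0.099261≈3.241846; next y=3/10·0.878228+1/4·3.241846≈1.073930
n=7: y≈1.073930, sp=2, e=sp−y≈0.926070; I≈10.031835, D=e−e_prev≈-0.195702; u=3/4·0.926070+1/4·10.031835+5/4·(-0.195702)≈2.957884; next y=3/10·1.073930+1/4·2.957884≈1.061650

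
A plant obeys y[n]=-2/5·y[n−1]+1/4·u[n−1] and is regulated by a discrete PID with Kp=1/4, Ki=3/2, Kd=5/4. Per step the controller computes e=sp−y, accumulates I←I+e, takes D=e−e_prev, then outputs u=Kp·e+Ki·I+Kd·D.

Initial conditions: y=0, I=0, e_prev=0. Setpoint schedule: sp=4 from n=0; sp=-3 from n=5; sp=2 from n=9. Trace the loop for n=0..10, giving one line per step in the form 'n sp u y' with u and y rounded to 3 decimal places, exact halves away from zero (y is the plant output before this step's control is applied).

(exact arithmetic carried between steps; '≈' marks a value shown rounded to 6 d.p. or computed from one; I and e_prev carry over from the previous line; the table rounds u and y to 3 d.p., halves away from zero)
n=0: y=0, sp=4, e=sp−y=4; I=4, D=e−e_prev=4; u=1/4·4+3/2·4+5/4·4=12; next y=-2/5·0+1/4·12=3
n=1: y=3, sp=4, e=sp−y=1; I=5, D=e−e_prev=-3; u=1/4·1+3/2·5+5/4·(-3)=4; next y=-2/5·3+1/4·4=-0.2
n=2: y=-0.2, sp=4, e=sp−y=4.2; I=9.2, D=e−e_prev=3.2; u=1/4·4.2+3/2·9.2+5/4·3.2=18.85; next y=-2/5·(-0.2)+1/4·18.85=4.7925
n=3: y=4.7925, sp=4, e=sp−y=-0.7925; I=8.4075, D=e−e_prev=-4.9925; u=1/4·(-0.7925)+3/2·8.4075+5/4·(-4.9925)=6.1725; next y=-2/5·4.7925+1/4·6.1725=-0.373875
n=4: y=-0.373875, sp=4, e=sp−y=4.373875; I=12.781375, D=e−e_prev=5.166375; u=1/4·4.373875+3/2·12.781375+5/4·5.166375=26.7235; next y=-2/5·(-0.373875)+1/4·26.7235=6.830425
n=5: y=6.830425, sp=-3, e=sp−y=-9.830425; I=2.95095, D=e−e_prev=-14.2043; u=1/4·(-9.830425)+3/2·2.95095+5/4·(-14.2043)≈-15.786556; next y=-2/5·6.830425+1/4·(-15.786556)≈-6.678809
n=6: y≈-6.678809, sp=-3, e=sp−y≈3.678809; I≈6.629759, D=e−e_prev≈13.509234; u=1/4·3.678809+3/2·6.629759+5/4·13.509234≈27.750883; next y=-2/5·(-6.678809)+1/4·27.750883≈9.609244
n=7: y≈9.609244, sp=-3, e=sp−y≈-12.609244; I≈-5.979485, D=e−e_prev≈-16.288054; u=1/4·(-12.609244)+3/2·(-5.979485)+5/4·(-16.288054)≈-32.481606; next y=-2/5·9.609244+1/4·(-32.481606)≈-11.964099
n=8: y≈-11.964099, sp=-3, e=sp−y≈8.964099; I≈2.984614, D=e−e_prev≈21.573344; u=1/4·8.964099+3/2·2.984614+5/4·21.573344≈33.684625; next y=-2/5·(-11.964099)+1/4·33.684625≈13.206796
n=9: y≈13.206796, sp=2, e=sp−y≈-11.206796; I≈-8.222182, D=e−e_prev≈-20.170895; u=1/4·(-11.206796)+3/2·(-8.222182)+5/4·(-20.170895)≈-40.348592; next y=-2/5·13.206796+1/4·(-40.348592)≈-15.369866
n=10: y≈-15.369866, sp=2, e=sp−y≈17.369866; I≈9.147684, D=e−e_prev≈28.576662; u=1/4·17.369866+3/2·9.147684+5/4·28.576662≈53.784821; next y=-2/5·(-15.369866)+1/4·53.784821≈19.594152

0 4 12.000 0.000
1 4 4.000 3.000
2 4 18.850 -0.200
3 4 6.173 4.793
4 4 26.724 -0.374
5 -3 -15.787 6.830
6 -3 27.751 -6.679
7 -3 -32.482 9.609
8 -3 33.685 -11.964
9 2 -40.349 13.207
10 2 53.785 -15.370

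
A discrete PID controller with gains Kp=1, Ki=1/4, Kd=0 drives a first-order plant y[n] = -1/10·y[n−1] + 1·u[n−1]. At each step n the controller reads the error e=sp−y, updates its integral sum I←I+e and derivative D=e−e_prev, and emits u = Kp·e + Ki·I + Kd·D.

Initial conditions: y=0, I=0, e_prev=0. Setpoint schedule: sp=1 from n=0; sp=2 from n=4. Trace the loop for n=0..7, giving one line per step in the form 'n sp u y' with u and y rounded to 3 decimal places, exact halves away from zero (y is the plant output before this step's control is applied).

0 1 1.250 0.000
1 1 -0.063 1.250
2 1 1.672 -0.188
3 1 -0.379 1.691
4 2 3.497 -0.548
5 2 -0.991 3.551
6 2 4.743 -1.346
7 2 -2.200 4.878

(exact arithmetic carried between steps; '≈' marks a value shown rounded to 6 d.p. or computed from one; I and e_prev carry over from the previous line; the table rounds u and y to 3 d.p., halves away from zero)
n=0: y=0, sp=1, e=sp−y=1; I=1, D=e−e_prev=1; u=1·1+1/4·1+0·1=1.25; next y=-1/10·0+1·1.25=1.25
n=1: y=1.25, sp=1, e=sp−y=-0.25; I=0.75, D=e−e_prev=-1.25; u=1·(-0.25)+1/4·0.75+0·(-1.25)=-0.0625; next y=-1/10·1.25+1·(-0.0625)=-0.1875
n=2: y=-0.1875, sp=1, e=sp−y=1.1875; I=1.9375, D=e−e_prev=1.4375; u=1·1.1875+1/4·1.9375+0·1.4375=1.671875; next y=-1/10·(-0.1875)+1·1.671875=1.690625
n=3: y=1.690625, sp=1, e=sp−y=-0.690625; I=1.246875, D=e−e_prev=-1.878125; u=1·(-0.690625)+1/4·1.246875+0·(-1.878125)≈-0.378906; next y=-1/10·1.690625+1·(-0.378906)≈-0.547969
n=4: y≈-0.547969, sp=2, e=sp−y≈2.547969; I≈3.794844, D=e−e_prev≈3.238594; u=1·2.547969+1/4·3.794844+0·3.238594≈3.496680; next y=-1/10·(-0.547969)+1·3.496680≈3.551477
n=5: y≈3.551477, sp=2, e=sp−y≈-1.551477; I≈2.243367, D=e−e_prev≈-4.099445; u=1·(-1.551477)+1/4·2.243367+0·(-4.099445)≈-0.990635; next y=-1/10·3.551477+1·(-0.990635)≈-1.345782
n=6: y≈-1.345782, sp=2, e=sp−y≈3.345782; I≈5.589150, D=e−e_prev≈4.897259; u=1·3.345782+1/4·5.589150+0·4.897259≈4.743070; next y=-1/10·(-1.345782)+1·4.743070≈4.877648
n=7: y≈4.877648, sp=2, e=sp−y≈-2.877648; I≈2.711502, D=e−e_prev≈-6.223430; u=1·(-2.877648)+1/4·2.711502+0·(-6.223430)≈-2.199773; next y=-1/10·4.877648+1·(-2.199773)≈-2.687537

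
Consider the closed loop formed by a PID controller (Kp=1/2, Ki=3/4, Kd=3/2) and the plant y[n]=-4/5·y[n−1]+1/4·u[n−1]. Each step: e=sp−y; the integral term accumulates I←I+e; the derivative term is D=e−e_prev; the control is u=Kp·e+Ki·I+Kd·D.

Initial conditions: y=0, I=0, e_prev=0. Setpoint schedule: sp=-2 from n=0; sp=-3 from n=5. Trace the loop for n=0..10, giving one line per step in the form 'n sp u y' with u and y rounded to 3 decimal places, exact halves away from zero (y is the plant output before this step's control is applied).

(exact arithmetic carried between steps; '≈' marks a value shown rounded to 6 d.p. or computed from one; I and e_prev carry over from the previous line; the table rounds u and y to 3 d.p., halves away from zero)
n=0: y=0, sp=-2, e=sp−y=-2; I=-2, D=e−e_prev=-2; u=1/2·(-2)+3/4·(-2)+3/2·(-2)=-5.5; next y=-4/5·0+1/4·(-5.5)=-1.375
n=1: y=-1.375, sp=-2, e=sp−y=-0.625; I=-2.625, D=e−e_prev=1.375; u=1/2·(-0.625)+3/4·(-2.625)+3/2·1.375=-0.21875; next y=-4/5·(-1.375)+1/4·(-0.21875)≈1.045313
n=2: y≈1.045313, sp=-2, e=sp−y≈-3.045313; I≈-5.670313, D=e−e_prev≈-2.420313; u=1/2·(-3.045313)+3/4·(-5.670313)+3/2·(-2.420313)≈-9.405859; next y=-4/5·1.045313+1/4·(-9.405859)≈-3.187715
n=3: y≈-3.187715, sp=-2, e=sp−y≈1.187715; I≈-4.482598, D=e−e_prev≈4.233027; u=1/2·1.187715+3/4·(-4.482598)+3/2·4.233027≈3.581450; next y=-4/5·(-3.187715)+1/4·3.581450≈3.445534
n=4: y≈3.445534, sp=-2, e=sp−y≈-5.445534; I≈-9.928132, D=e−e_prev≈-6.633249; u=1/2·(-5.445534)+3/4·(-9.928132)+3/2·(-6.633249)≈-20.118740; next y=-4/5·3.445534+1/4·(-20.118740)≈-7.786113
n=5: y≈-7.786113, sp=-3, e=sp−y≈4.786113; I≈-5.142019, D=e−e_prev≈10.231647; u=1/2·4.786113+3/4·(-5.142019)+3/2·10.231647≈13.884012; next y=-4/5·(-7.786113)+1/4·13.884012≈9.699893
n=6: y≈9.699893, sp=-3, e=sp−y≈-12.699893; I≈-17.841913, D=e−e_prev≈-17.486006; u=1/2·(-12.699893)+3/4·(-17.841913)+3/2·(-17.486006)≈-45.960390; next y=-4/5·9.699893+1/4·(-45.960390)≈-19.250012
n=7: y≈-19.250012, sp=-3, e=sp−y≈16.250012; I≈-1.591901, D=e−e_prev≈28.949905; u=1/2·16.250012+3/4·(-1.591901)+3/2·28.949905≈50.355938; next y=-4/5·(-19.250012)+1/4·50.355938≈27.988994
n=8: y≈27.988994, sp=-3, e=sp−y≈-30.988994; I≈-32.580895, D=e−e_prev≈-47.239006; u=1/2·(-30.988994)+3/4·(-32.580895)+3/2·(-47.239006)≈-110.788677; next y=-4/5·27.988994+1/4·(-110.788677)≈-50.088364
n=9: y≈-50.088364, sp=-3, e=sp−y≈47.088364; I≈14.507470, D=e−e_prev≈78.077358; u=1/2·47.088364+3/4·14.507470+3/2·78.077358≈151.540822; next y=-4/5·(-50.088364)+1/4·151.540822≈77.955897
n=10: y≈77.955897, sp=-3, e=sp−y≈-80.955897; I≈-66.448427, D=e−e_prev≈-128.044261; u=1/2·(-80.955897)+3/4·(-66.448427)+3/2·(-128.044261)≈-282.380661; next y=-4/5·77.955897+1/4·(-282.380661)≈-132.959883

0 -2 -5.500 0.000
1 -2 -0.219 -1.375
2 -2 -9.406 1.045
3 -2 3.581 -3.188
4 -2 -20.119 3.446
5 -3 13.884 -7.786
6 -3 -45.960 9.700
7 -3 50.356 -19.250
8 -3 -110.789 27.989
9 -3 151.541 -50.088
10 -3 -282.381 77.956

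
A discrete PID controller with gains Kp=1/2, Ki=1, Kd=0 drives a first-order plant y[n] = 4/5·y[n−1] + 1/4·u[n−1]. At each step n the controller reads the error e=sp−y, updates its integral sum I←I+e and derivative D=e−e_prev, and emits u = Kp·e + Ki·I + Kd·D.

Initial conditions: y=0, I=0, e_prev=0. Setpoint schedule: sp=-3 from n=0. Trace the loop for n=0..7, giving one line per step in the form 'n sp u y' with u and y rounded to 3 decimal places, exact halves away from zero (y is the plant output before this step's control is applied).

(exact arithmetic carried between steps; '≈' marks a value shown rounded to 6 d.p. or computed from one; I and e_prev carry over from the previous line; the table rounds u and y to 3 d.p., halves away from zero)
n=0: y=0, sp=-3, e=sp−y=-3; I=-3, D=e−e_prev=-3; u=1/2·(-3)+1·(-3)+0·(-3)=-4.5; next y=4/5·0+1/4·(-4.5)=-1.125
n=1: y=-1.125, sp=-3, e=sp−y=-1.875; I=-4.875, D=e−e_prev=1.125; u=1/2·(-1.875)+1·(-4.875)+0·1.125=-5.8125; next y=4/5·(-1.125)+1/4·(-5.8125)=-2.353125
n=2: y=-2.353125, sp=-3, e=sp−y=-0.646875; I=-5.521875, D=e−e_prev=1.228125; u=1/2·(-0.646875)+1·(-5.521875)+0·1.228125≈-5.845313; next y=4/5·(-2.353125)+1/4·(-5.845313)≈-3.343828
n=3: y≈-3.343828, sp=-3, e=sp−y≈0.343828; I≈-5.178047, D=e−e_prev≈0.990703; u=1/2·0.343828+1·(-5.178047)+0·0.990703≈-5.006133; next y=4/5·(-3.343828)+1/4·(-5.006133)≈-3.926596
n=4: y≈-3.926596, sp=-3, e=sp−y≈0.926596; I≈-4.251451, D=e−e_prev≈0.582768; u=1/2·0.926596+1·(-4.251451)+0·0.582768≈-3.788153; next y=4/5·(-3.926596)+1/4·(-3.788153)≈-4.088315
n=5: y≈-4.088315, sp=-3, e=sp−y≈1.088315; I≈-3.163136, D=e−e_prev≈0.161719; u=1/2·1.088315+1·(-3.163136)+0·0.161719≈-2.618979; next y=4/5·(-4.088315)+1/4·(-2.618979)≈-3.925397
n=6: y≈-3.925397, sp=-3, e=sp−y≈0.925397; I≈-2.237740, D=e−e_prev≈-0.162918; u=1/2·0.925397+1·(-2.237740)+0·(-0.162918)≈-1.775041; next y=4/5·(-3.925397)+1/4·(-1.775041)≈-3.584078
n=7: y≈-3.584078, sp=-3, e=sp−y≈0.584078; I≈-1.653662, D=e−e_prev≈-0.341319; u=1/2·0.584078+1·(-1.653662)+0·(-0.341319)≈-1.361623; next y=4/5·(-3.584078)+1/4·(-1.361623)≈-3.207668

0 -3 -4.500 0.000
1 -3 -5.813 -1.125
2 -3 -5.845 -2.353
3 -3 -5.006 -3.344
4 -3 -3.788 -3.927
5 -3 -2.619 -4.088
6 -3 -1.775 -3.925
7 -3 -1.362 -3.584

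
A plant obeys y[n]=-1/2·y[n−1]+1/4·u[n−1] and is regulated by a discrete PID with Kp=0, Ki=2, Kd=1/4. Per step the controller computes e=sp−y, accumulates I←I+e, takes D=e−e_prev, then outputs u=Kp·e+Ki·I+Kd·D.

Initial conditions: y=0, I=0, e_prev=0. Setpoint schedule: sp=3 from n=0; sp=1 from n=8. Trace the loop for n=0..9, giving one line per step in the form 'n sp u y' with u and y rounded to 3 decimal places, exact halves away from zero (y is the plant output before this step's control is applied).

0 3 6.750 0.000
1 3 8.203 1.688
2 3 12.331 1.207
3 3 12.934 2.479
4 3 15.386 1.994
5 3 15.352 2.849
6 3 16.848 2.413
7 3 16.580 3.005
8 1 13.034 2.642
9 1 11.745 1.937

(exact arithmetic carried between steps; '≈' marks a value shown rounded to 6 d.p. or computed from one; I and e_prev carry over from the previous line; the table rounds u and y to 3 d.p., halves away from zero)
n=0: y=0, sp=3, e=sp−y=3; I=3, D=e−e_prev=3; u=0·3+2·3+1/4·3=6.75; next y=-1/2·0+1/4·6.75=1.6875
n=1: y=1.6875, sp=3, e=sp−y=1.3125; I=4.3125, D=e−e_prev=-1.6875; u=0·1.3125+2·4.3125+1/4·(-1.6875)=8.203125; next y=-1/2·1.6875+1/4·8.203125≈1.207031
n=2: y≈1.207031, sp=3, e=sp−y≈1.792969; I≈6.105469, D=e−e_prev≈0.480469; u=0·1.792969+2·6.105469+1/4·0.480469≈12.331055; next y=-1/2·1.207031+1/4·12.331055≈2.479248
n=3: y≈2.479248, sp=3, e=sp−y≈0.520752; I≈6.626221, D=e−e_prev≈-1.272217; u=0·0.520752+2·6.626221+1/4·(-1.272217)≈12.934387; next y=-1/2·2.479248+1/4·12.934387≈1.993973
n=4: y≈1.993973, sp=3, e=sp−y≈1.006027; I≈7.632248, D=e−e_prev≈0.485275; u=0·1.006027+2·7.632248+1/4·0.485275≈15.385815; next y=-1/2·1.993973+1/4·15.385815≈2.849467
n=5: y≈2.849467, sp=3, e=sp−y≈0.150533; I≈7.782781, D=e−e_prev≈-0.855494; u=0·0.150533+2·7.782781+1/4·(-0.855494)≈15.351688; next y=-1/2·2.849467+1/4·15.351688≈2.413188
n=6: y≈2.413188, sp=3, e=sp−y≈0.586812; I≈8.369592, D=e−e_prev≈0.436279; u=0·0.586812+2·8.369592+1/4·0.436279≈16.848254; next y=-1/2·2.413188+1/4·16.848254≈3.005469
n=7: y≈3.005469, sp=3, e=sp−y≈-0.005469; I≈8.364123, D=e−e_prev≈-0.592281; u=0·(-0.005469)+2·8.364123+1/4·(-0.592281)≈16.580175; next y=-1/2·3.005469+1/4·16.580175≈2.642309
n=8: y≈2.642309, sp=1, e=sp−y≈-1.642309; I≈6.721814, D=e−e_prev≈-1.636840; u=0·(-1.642309)+2·6.721814+1/4·(-1.636840)≈13.034418; next y=-1/2·2.642309+1/4·13.034418≈1.937450
n=9: y≈1.937450, sp=1, e=sp−y≈-0.937450; I≈5.784364, D=e−e_prev≈0.704859; u=0·(-0.937450)+2·5.784364+1/4·0.704859≈11.744943; next y=-1/2·1.937450+1/4·11.744943≈1.967511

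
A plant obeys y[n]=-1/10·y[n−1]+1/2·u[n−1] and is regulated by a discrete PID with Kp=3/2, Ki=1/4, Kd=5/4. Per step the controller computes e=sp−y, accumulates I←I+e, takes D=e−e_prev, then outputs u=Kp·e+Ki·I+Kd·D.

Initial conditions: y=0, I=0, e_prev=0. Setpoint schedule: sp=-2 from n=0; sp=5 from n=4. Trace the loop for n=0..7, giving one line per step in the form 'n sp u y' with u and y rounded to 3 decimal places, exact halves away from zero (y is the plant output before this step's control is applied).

0 -2 -6.000 0.000
1 -2 5.000 -3.000
2 -2 -15.900 2.800
3 -2 23.240 -8.230
4 5 -30.009 12.443
5 5 71.297 -16.249
6 5 -119.822 37.273
7 5 241.747 -63.638

(exact arithmetic carried between steps; '≈' marks a value shown rounded to 6 d.p. or computed from one; I and e_prev carry over from the previous line; the table rounds u and y to 3 d.p., halves away from zero)
n=0: y=0, sp=-2, e=sp−y=-2; I=-2, D=e−e_prev=-2; u=3/2·(-2)+1/4·(-2)+5/4·(-2)=-6; next y=-1/10·0+1/2·(-6)=-3
n=1: y=-3, sp=-2, e=sp−y=1; I=-1, D=e−e_prev=3; u=3/2·1+1/4·(-1)+5/4·3=5; next y=-1/10·(-3)+1/2·5=2.8
n=2: y=2.8, sp=-2, e=sp−y=-4.8; I=-5.8, D=e−e_prev=-5.8; u=3/2·(-4.8)+1/4·(-5.8)+5/4·(-5.8)=-15.9; next y=-1/10·2.8+1/2·(-15.9)=-8.23
n=3: y=-8.23, sp=-2, e=sp−y=6.23; I=0.43, D=e−e_prev=11.03; u=3/2·6.23+1/4·0.43+5/4·11.03=23.24; next y=-1/10·(-8.23)+1/2·23.24=12.443
n=4: y=12.443, sp=5, e=sp−y=-7.443; I=-7.013, D=e−e_prev=-13.673; u=3/2·(-7.443)+1/4·(-7.013)+5/4·(-13.673)=-30.009; next y=-1/10·12.443+1/2·(-30.009)=-16.2488
n=5: y=-16.2488, sp=5, e=sp−y=21.2488; I=14.2358, D=e−e_prev=28.6918; u=3/2·21.2488+1/4·14.2358+5/4·28.6918=71.2969; next y=-1/10·(-16.2488)+1/2·71.2969=37.27333
n=6: y=37.27333, sp=5, e=sp−y=-32.27333; I=-18.03753, D=e−e_prev=-53.52213; u=3/2·(-32.27333)+1/4·(-18.03753)+5/4·(-53.52213)=-119.82204; next y=-1/10·37.27333+1/2·(-119.82204)=-63.638353
n=7: y=-63.638353, sp=5, e=sp−y=68.638353; I=50.600823, D=e−e_prev=100.911683; u=3/2·68.638353+1/4·50.600823+5/4·100.911683=241.747339; next y=-1/10·(-63.638353)+1/2·241.747339≈127.237505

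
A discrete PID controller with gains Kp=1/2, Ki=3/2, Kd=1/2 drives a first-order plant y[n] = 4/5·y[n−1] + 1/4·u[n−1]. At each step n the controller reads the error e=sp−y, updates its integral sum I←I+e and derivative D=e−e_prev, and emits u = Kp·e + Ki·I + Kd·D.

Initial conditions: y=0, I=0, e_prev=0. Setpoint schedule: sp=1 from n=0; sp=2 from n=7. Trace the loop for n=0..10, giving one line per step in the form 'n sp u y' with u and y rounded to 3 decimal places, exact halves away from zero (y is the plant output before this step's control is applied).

(exact arithmetic carried between steps; '≈' marks a value shown rounded to 6 d.p. or computed from one; I and e_prev carry over from the previous line; the table rounds u and y to 3 d.p., halves away from zero)
n=0: y=0, sp=1, e=sp−y=1; I=1, D=e−e_prev=1; u=1/2·1+3/2·1+1/2·1=2.5; next y=4/5·0+1/4·2.5=0.625
n=1: y=0.625, sp=1, e=sp−y=0.375; I=1.375, D=e−e_prev=-0.625; u=1/2·0.375+3/2·1.375+1/2·(-0.625)=1.9375; next y=4/5·0.625+1/4·1.9375=0.984375
n=2: y=0.984375, sp=1, e=sp−y=0.015625; I=1.390625, D=e−e_prev=-0.359375; u=1/2·0.015625+3/2·1.390625+1/2·(-0.359375)≈1.914063; next y=4/5·0.984375+1/4·1.914063≈1.266016
n=3: y≈1.266016, sp=1, e=sp−y≈-0.266016; I≈1.124609, D=e−e_prev≈-0.281641; u=1/2·(-0.266016)+3/2·1.124609+1/2·(-0.281641)≈1.413086; next y=4/5·1.266016+1/4·1.413086≈1.366084
n=4: y≈1.366084, sp=1, e=sp−y≈-0.366084; I≈0.758525, D=e−e_prev≈-0.100068; u=1/2·(-0.366084)+3/2·0.758525+1/2·(-0.100068)≈0.904712; next y=4/5·1.366084+1/4·0.904712≈1.319045
n=5: y≈1.319045, sp=1, e=sp−y≈-0.319045; I≈0.439480, D=e−e_prev≈0.047039; u=1/2·(-0.319045)+3/2·0.439480+1/2·0.047039≈0.523217; next y=4/5·1.319045+1/4·0.523217≈1.186040
n=6: y≈1.186040, sp=1, e=sp−y≈-0.186040; I≈0.253440, D=e−e_prev≈0.133005; u=1/2·(-0.186040)+3/2·0.253440+1/2·0.133005≈0.353642; next y=4/5·1.186040+1/4·0.353642≈1.037243
n=7: y≈1.037243, sp=2, e=sp−y≈0.962757; I≈1.216197, D=e−e_prev≈1.148798; u=1/2·0.962757+3/2·1.216197+1/2·1.148798≈2.880073; next y=4/5·1.037243+1/4·2.880073≈1.549812
n=8: y≈1.549812, sp=2, e=sp−y≈0.450188; I≈1.666385, D=e−e_prev≈-0.512570; u=1/2·0.450188+3/2·1.666385+1/2·(-0.512570)≈2.468386; next y=4/5·1.549812+1/4·2.468386≈1.856946
n=9: y≈1.856946, sp=2, e=sp−y≈0.143054; I≈1.809438, D=e−e_prev≈-0.307134; u=1/2·0.143054+3/2·1.809438+1/2·(-0.307134)≈2.632117; next y=4/5·1.856946+1/4·2.632117≈2.143586
n=10: y≈2.143586, sp=2, e=sp−y≈-0.143586; I≈1.665852, D=e−e_prev≈-0.286640; u=1/2·(-0.143586)+3/2·1.665852+1/2·(-0.286640)≈2.283664; next y=4/5·2.143586+1/4·2.283664≈2.285785

0 1 2.500 0.000
1 1 1.938 0.625
2 1 1.914 0.984
3 1 1.413 1.266
4 1 0.905 1.366
5 1 0.523 1.319
6 1 0.354 1.186
7 2 2.880 1.037
8 2 2.468 1.550
9 2 2.632 1.857
10 2 2.284 2.144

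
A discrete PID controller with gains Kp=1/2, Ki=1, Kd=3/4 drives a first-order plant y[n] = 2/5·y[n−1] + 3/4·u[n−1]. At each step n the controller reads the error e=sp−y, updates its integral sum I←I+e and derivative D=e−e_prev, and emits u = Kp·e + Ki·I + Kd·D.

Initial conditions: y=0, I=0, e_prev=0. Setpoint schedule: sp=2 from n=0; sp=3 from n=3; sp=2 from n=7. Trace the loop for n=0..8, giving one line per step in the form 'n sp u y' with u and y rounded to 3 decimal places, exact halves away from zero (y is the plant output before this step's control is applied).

0 2 4.500 0.000
1 2 -2.594 3.375
2 2 7.496 -0.595
3 3 -4.089 5.384
4 3 11.430 -0.914
5 3 -9.901 8.207
6 3 19.520 -4.143
7 2 -23.382 12.983
8 2 36.213 -12.344

(exact arithmetic carried between steps; '≈' marks a value shown rounded to 6 d.p. or computed from one; I and e_prev carry over from the previous line; the table rounds u and y to 3 d.p., halves away from zero)
n=0: y=0, sp=2, e=sp−y=2; I=2, D=e−e_prev=2; u=1/2·2+1·2+3/4·2=4.5; next y=2/5·0+3/4·4.5=3.375
n=1: y=3.375, sp=2, e=sp−y=-1.375; I=0.625, D=e−e_prev=-3.375; u=1/2·(-1.375)+1·0.625+3/4·(-3.375)=-2.59375; next y=2/5·3.375+3/4·(-2.59375)≈-0.595313
n=2: y≈-0.595313, sp=2, e=sp−y≈2.595313; I≈3.220313, D=e−e_prev≈3.970313; u=1/2·2.595313+1·3.220313+3/4·3.970313≈7.495703; next y=2/5·(-0.595313)+3/4·7.495703≈5.383652
n=3: y≈5.383652, sp=3, e=sp−y≈-2.383652; I≈0.836660, D=e−e_prev≈-4.978965; u=1/2·(-2.383652)+1·0.836660+3/4·(-4.978965)≈-4.089390; next y=2/5·5.383652+3/4·(-4.089390)≈-0.913581
n=4: y≈-0.913581, sp=3, e=sp−y≈3.913581; I≈4.750241, D=e−e_prev≈6.297234; u=1/2·3.913581+1·4.750241+3/4·6.297234≈11.429957; next y=2/5·(-0.913581)+3/4·11.429957≈8.207035
n=5: y≈8.207035, sp=3, e=sp−y≈-5.207035; I≈-0.456794, D=e−e_prev≈-9.120617; u=1/2·(-5.207035)+1·(-0.456794)+3/4·(-9.120617)≈-9.900774; next y=2/5·8.207035+3/4·(-9.900774)≈-4.142767
n=6: y≈-4.142767, sp=3, e=sp−y≈7.142767; I≈6.685973, D=e−e_prev≈12.349802; u=1/2·7.142767+1·6.685973+3/4·12.349802≈19.519707; next y=2/5·(-4.142767)+3/4·19.519707≈12.982674
n=7: y≈12.982674, sp=2, e=sp−y≈-10.982674; I≈-4.296701, D=e−e_prev≈-18.125440; u=1/2·(-10.982674)+1·(-4.296701)+3/4·(-18.125440)≈-23.382119; next y=2/5·12.982674+3/4·(-23.382119)≈-12.343519
n=8: y≈-12.343519, sp=2, e=sp−y≈14.343519; I≈10.046818, D=e−e_prev≈25.326193; u=1/2·14.343519+1·10.046818+3/4·25.326193≈36.213223; next y=2/5·(-12.343519)+3/4·36.213223≈22.222509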